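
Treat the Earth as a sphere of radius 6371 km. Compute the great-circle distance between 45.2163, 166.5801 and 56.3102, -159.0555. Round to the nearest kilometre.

2675 km

Δλ = -159.0555 − 166.5801 = -325.6356°; wrapped into (−180°, 180°]: 34.3644°.
Δφ = 56.3102 − 45.2163 = 11.0939°.
a = sin²(Δφ/2) + cos φ₁ · cos φ₂ · sin²(Δλ/2) = 0.043443.
c = 2·atan2(√a, √(1−a)) = 0.41994 rad → d = 6371·c ≈ 2675.43 km.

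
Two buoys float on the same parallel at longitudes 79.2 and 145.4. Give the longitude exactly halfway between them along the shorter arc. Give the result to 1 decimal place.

Signed shortest Δλ from +79.2° to +145.4° is +66.2°.
Midpoint longitude = +79.2° + (+66.2°)/2 = +79.2° + 33.1° = +112.3°.

+112.3°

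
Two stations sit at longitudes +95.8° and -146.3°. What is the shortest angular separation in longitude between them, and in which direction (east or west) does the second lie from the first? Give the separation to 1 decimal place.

Raw difference: -146.3 − 95.8 = -242.1°.
Normalise into (−180°, 180°]: -242.1° + 360° = 117.9°.
Positive ⇒ the second point lies to the east; separation 117.9°.

117.9° east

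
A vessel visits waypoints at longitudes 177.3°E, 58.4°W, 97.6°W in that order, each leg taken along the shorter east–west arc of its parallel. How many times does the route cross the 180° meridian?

1

Leg 1: +177.3° → -58.4°, shortest Δλ = 124.3° (east) — crosses 180°.
Leg 2: -58.4° → -97.6°, shortest Δλ = -39.2° (west) — does not cross 180°.
Total crossings: 1.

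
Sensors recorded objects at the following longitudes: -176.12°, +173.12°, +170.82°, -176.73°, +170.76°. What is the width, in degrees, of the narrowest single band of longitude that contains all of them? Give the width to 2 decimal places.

13.12°

Sort the longitudes: -176.73°, -176.12°, +170.76°, +170.82°, +173.12°.
Eastward gaps between consecutive values (wrapping around): 0.61°, 346.88°, 0.06°, 2.30°, 10.15°.
Largest gap = 346.88° ⇒ minimal covering band is its complement: 360° − 346.88° = 13.12°.
Band runs from +170.76° eastward to -176.12°, crossing the antimeridian.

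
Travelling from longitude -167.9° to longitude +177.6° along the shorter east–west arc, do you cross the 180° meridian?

Naïve |177.6 − -167.9| = 345.5° > 180°, so the shorter arc goes the other way round — across 180°.
Signed shortest Δλ = ((177.6 − -167.9 + 180) mod 360) − 180 = -14.5°.
Going west by 14.5° from -167.9° passes through 180° before reaching +177.6°.

Yes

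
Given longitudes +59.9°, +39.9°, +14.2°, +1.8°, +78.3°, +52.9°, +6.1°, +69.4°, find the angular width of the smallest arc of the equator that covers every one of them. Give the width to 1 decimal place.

76.5°

Sort the longitudes: +1.8°, +6.1°, +14.2°, +39.9°, +52.9°, +59.9°, +69.4°, +78.3°.
Eastward gaps between consecutive values (wrapping around): 4.3°, 8.1°, 25.7°, 13.0°, 7.0°, 9.5°, 8.9°, 283.5°.
Largest gap = 283.5° ⇒ minimal covering band is its complement: 360° − 283.5° = 76.5°.
Band runs from +1.8° eastward to +78.3°.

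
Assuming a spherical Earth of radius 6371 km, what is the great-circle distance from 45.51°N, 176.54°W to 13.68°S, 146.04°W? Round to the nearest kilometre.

7260 km

Δλ = -146.04 − -176.54 = 30.50°.
Δφ = -13.68 − 45.51 = -59.19°.
a = sin²(Δφ/2) + cos φ₁ · cos φ₂ · sin²(Δλ/2) = 0.291012.
c = 2·atan2(√a, √(1−a)) = 1.13958 rad → d = 6371·c ≈ 7260.27 km.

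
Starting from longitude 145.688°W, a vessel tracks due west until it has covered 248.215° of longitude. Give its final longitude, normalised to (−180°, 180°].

Start at -145.688°; shift −248.215° → -393.903°.
-393.903° lies outside (−180°, 180°]; add 360° → -33.903°.

33.903°W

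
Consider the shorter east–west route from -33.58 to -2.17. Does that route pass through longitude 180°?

No

Signed shortest Δλ = ((-2.17 − -33.58 + 180) mod 360) − 180 = 31.41°.
Going east by 31.41° from -33.58° reaches -2.17° without touching 180°.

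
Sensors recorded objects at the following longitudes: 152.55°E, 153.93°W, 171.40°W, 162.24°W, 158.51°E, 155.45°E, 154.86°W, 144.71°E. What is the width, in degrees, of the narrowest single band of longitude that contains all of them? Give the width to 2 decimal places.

Sort the longitudes: -171.40°, -162.24°, -154.86°, -153.93°, +144.71°, +152.55°, +155.45°, +158.51°.
Eastward gaps between consecutive values (wrapping around): 9.16°, 7.38°, 0.93°, 298.64°, 7.84°, 2.90°, 3.06°, 30.09°.
Largest gap = 298.64° ⇒ minimal covering band is its complement: 360° − 298.64° = 61.36°.
Band runs from +144.71° eastward to -153.93°, crossing the antimeridian.

61.36°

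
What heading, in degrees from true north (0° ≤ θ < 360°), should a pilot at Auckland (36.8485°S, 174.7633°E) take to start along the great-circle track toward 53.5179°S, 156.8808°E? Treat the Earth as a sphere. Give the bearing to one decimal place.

211.0°

Δλ = 156.8808 − 174.7633 = -17.8825°.
θ = atan2( sin Δλ · cos φ₂ , cos φ₁ · sin φ₂ − sin φ₁ · cos φ₂ · cos Δλ )
  = atan2(-0.18257, -0.30408) = -149.019° → normalised to [0°, 360°): 210.981°.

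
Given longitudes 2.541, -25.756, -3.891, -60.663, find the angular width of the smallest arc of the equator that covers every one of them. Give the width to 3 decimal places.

63.204°

Sort the longitudes: -60.663°, -25.756°, -3.891°, +2.541°.
Eastward gaps between consecutive values (wrapping around): 34.907°, 21.865°, 6.432°, 296.796°.
Largest gap = 296.796° ⇒ minimal covering band is its complement: 360° − 296.796° = 63.204°.
Band runs from -60.663° eastward to +2.541°.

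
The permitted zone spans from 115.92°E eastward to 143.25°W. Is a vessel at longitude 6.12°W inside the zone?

Band width going east from +115.92° to -143.25°: ((-143.25 − 115.92) mod 360) = 100.83°.
Offset of -6.12° east of the west edge: ((-6.12 − 115.92) mod 360) = 237.96°.
237.96° > 100.83° ⇒ outside.

No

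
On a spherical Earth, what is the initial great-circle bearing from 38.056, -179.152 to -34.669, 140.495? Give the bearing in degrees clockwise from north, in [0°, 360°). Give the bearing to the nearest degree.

Δλ = 140.495 − -179.152 = 319.647°; wrapped into (−180°, 180°]: -40.353°.
θ = atan2( sin Δλ · cos φ₂ , cos φ₁ · sin φ₂ − sin φ₁ · cos φ₂ · cos Δλ )
  = atan2(-0.53253, -0.83426) = -147.449° → normalised to [0°, 360°): 212.551°.

213°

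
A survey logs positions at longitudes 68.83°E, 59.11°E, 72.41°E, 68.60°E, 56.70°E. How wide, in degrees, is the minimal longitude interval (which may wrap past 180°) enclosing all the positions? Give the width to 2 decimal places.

15.71°

Sort the longitudes: +56.70°, +59.11°, +68.60°, +68.83°, +72.41°.
Eastward gaps between consecutive values (wrapping around): 2.41°, 9.49°, 0.23°, 3.58°, 344.29°.
Largest gap = 344.29° ⇒ minimal covering band is its complement: 360° − 344.29° = 15.71°.
Band runs from +56.70° eastward to +72.41°.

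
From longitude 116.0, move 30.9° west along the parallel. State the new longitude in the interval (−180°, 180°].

Start at +116.0°; shift −30.9° → +85.1°.
+85.1° already lies in (−180°, 180°].

+85.1°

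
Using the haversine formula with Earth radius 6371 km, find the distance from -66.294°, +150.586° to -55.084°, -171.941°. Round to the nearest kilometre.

2338 km

Δλ = -171.941 − 150.586 = -322.527°; wrapped into (−180°, 180°]: 37.473°.
Δφ = -55.084 − -66.294 = 11.210°.
a = sin²(Δφ/2) + cos φ₁ · cos φ₂ · sin²(Δλ/2) = 0.033283.
c = 2·atan2(√a, √(1−a)) = 0.36693 rad → d = 6371·c ≈ 2337.70 km.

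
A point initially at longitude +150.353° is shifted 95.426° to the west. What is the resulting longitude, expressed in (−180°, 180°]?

+54.927°

Start at +150.353°; shift −95.426° → +54.927°.
+54.927° already lies in (−180°, 180°].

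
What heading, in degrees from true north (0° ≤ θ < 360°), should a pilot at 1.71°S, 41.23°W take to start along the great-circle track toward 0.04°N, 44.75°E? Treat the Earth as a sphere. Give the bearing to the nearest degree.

Δλ = 44.75 − -41.23 = 85.98°.
θ = atan2( sin Δλ · cos φ₂ , cos φ₁ · sin φ₂ − sin φ₁ · cos φ₂ · cos Δλ )
  = atan2(0.99754, 0.00279) = 89.840° → normalised to [0°, 360°): 89.840°.

90°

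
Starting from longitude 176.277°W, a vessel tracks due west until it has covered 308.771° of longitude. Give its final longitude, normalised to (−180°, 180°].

Start at -176.277°; shift −308.771° → -485.048°.
-485.048° lies outside (−180°, 180°]; add 360° → -125.048°.

125.048°W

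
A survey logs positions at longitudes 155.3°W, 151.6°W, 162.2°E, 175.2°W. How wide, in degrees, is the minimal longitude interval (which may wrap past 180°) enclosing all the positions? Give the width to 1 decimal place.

Sort the longitudes: -175.2°, -155.3°, -151.6°, +162.2°.
Eastward gaps between consecutive values (wrapping around): 19.9°, 3.7°, 313.8°, 22.6°.
Largest gap = 313.8° ⇒ minimal covering band is its complement: 360° − 313.8° = 46.2°.
Band runs from +162.2° eastward to -151.6°, crossing the antimeridian.

46.2°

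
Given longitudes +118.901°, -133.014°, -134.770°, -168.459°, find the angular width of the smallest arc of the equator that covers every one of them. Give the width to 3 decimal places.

Sort the longitudes: -168.459°, -134.770°, -133.014°, +118.901°.
Eastward gaps between consecutive values (wrapping around): 33.689°, 1.756°, 251.915°, 72.640°.
Largest gap = 251.915° ⇒ minimal covering band is its complement: 360° − 251.915° = 108.085°.
Band runs from +118.901° eastward to -133.014°, crossing the antimeridian.

108.085°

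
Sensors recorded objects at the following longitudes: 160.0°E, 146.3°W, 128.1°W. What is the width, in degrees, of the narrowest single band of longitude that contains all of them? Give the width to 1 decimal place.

71.9°

Sort the longitudes: -146.3°, -128.1°, +160.0°.
Eastward gaps between consecutive values (wrapping around): 18.2°, 288.1°, 53.7°.
Largest gap = 288.1° ⇒ minimal covering band is its complement: 360° − 288.1° = 71.9°.
Band runs from +160.0° eastward to -128.1°, crossing the antimeridian.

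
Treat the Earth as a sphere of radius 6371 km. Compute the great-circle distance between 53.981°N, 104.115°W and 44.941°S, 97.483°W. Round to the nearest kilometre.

11018 km

Δλ = -97.483 − -104.115 = 6.632°.
Δφ = -44.941 − 53.981 = -98.922°.
a = sin²(Δφ/2) + cos φ₁ · cos φ₂ · sin²(Δλ/2) = 0.578938.
c = 2·atan2(√a, √(1−a)) = 1.72933 rad → d = 6371·c ≈ 11017.59 km.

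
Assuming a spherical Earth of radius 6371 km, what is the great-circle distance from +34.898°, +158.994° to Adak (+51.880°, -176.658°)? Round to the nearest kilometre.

Δλ = -176.658 − 158.994 = -335.652°; wrapped into (−180°, 180°]: 24.348°.
Δφ = 51.880 − 34.898 = 16.982°.
a = sin²(Δφ/2) + cos φ₁ · cos φ₂ · sin²(Δλ/2) = 0.044317.
c = 2·atan2(√a, √(1−a)) = 0.42421 rad → d = 6371·c ≈ 2702.63 km.

2703 km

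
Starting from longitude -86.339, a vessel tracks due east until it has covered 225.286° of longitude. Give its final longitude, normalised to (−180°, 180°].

Start at -86.339°; shift +225.286° → +138.947°.
+138.947° already lies in (−180°, 180°].

+138.947°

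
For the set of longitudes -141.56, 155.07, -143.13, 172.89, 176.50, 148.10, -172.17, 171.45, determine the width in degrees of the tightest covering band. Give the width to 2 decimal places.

70.34°

Sort the longitudes: -172.17°, -143.13°, -141.56°, +148.10°, +155.07°, +171.45°, +172.89°, +176.50°.
Eastward gaps between consecutive values (wrapping around): 29.04°, 1.57°, 289.66°, 6.97°, 16.38°, 1.44°, 3.61°, 11.33°.
Largest gap = 289.66° ⇒ minimal covering band is its complement: 360° − 289.66° = 70.34°.
Band runs from +148.10° eastward to -141.56°, crossing the antimeridian.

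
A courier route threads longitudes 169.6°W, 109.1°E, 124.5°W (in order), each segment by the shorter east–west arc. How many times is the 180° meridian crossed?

Leg 1: -169.6° → +109.1°, shortest Δλ = -81.3° (west) — crosses 180°.
Leg 2: +109.1° → -124.5°, shortest Δλ = 126.4° (east) — crosses 180°.
Total crossings: 2.

2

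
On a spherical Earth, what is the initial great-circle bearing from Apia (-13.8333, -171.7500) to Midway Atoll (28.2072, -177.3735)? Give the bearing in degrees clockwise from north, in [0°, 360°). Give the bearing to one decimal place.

Δλ = -177.3735 − -171.7500 = -5.6235°.
θ = atan2( sin Δλ · cos φ₂ , cos φ₁ · sin φ₂ − sin φ₁ · cos φ₂ · cos Δλ )
  = atan2(-0.08635, 0.66864) = -7.359° → normalised to [0°, 360°): 352.641°.

352.6°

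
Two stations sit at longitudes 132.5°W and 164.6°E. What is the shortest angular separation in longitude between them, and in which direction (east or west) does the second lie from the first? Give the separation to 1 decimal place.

62.9° west

Raw difference: 164.6 − -132.5 = 297.1°.
Normalise into (−180°, 180°]: 297.1° − 360° = -62.9°.
Negative ⇒ the second point lies to the west; separation 62.9°.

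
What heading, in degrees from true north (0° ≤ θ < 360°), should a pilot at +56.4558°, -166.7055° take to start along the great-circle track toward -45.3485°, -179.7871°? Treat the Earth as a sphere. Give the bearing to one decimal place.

189.4°

Δλ = -179.7871 − -166.7055 = -13.0816°.
θ = atan2( sin Δλ · cos φ₂ , cos φ₁ · sin φ₂ − sin φ₁ · cos φ₂ · cos Δλ )
  = atan2(-0.15907, -0.96365) = -170.627° → normalised to [0°, 360°): 189.373°.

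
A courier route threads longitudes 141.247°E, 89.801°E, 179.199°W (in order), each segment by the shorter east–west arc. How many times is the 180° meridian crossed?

1

Leg 1: +141.247° → +89.801°, shortest Δλ = -51.446° (west) — does not cross 180°.
Leg 2: +89.801° → -179.199°, shortest Δλ = 91.0° (east) — crosses 180°.
Total crossings: 1.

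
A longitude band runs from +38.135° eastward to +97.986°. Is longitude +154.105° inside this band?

No

Band width going east from +38.135° to +97.986°: ((97.986 − 38.135) mod 360) = 59.851°.
Offset of +154.105° east of the west edge: ((154.105 − 38.135) mod 360) = 115.970°.
115.970° > 59.851° ⇒ outside.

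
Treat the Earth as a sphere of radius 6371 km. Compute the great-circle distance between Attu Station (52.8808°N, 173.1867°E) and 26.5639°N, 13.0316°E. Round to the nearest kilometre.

Δλ = 13.0316 − 173.1867 = -160.1551°.
Δφ = 26.5639 − 52.8808 = -26.3169°.
a = sin²(Δφ/2) + cos φ₁ · cos φ₂ · sin²(Δλ/2) = 0.575565.
c = 2·atan2(√a, √(1−a)) = 1.72251 rad → d = 6371·c ≈ 10974.10 km.

10974 km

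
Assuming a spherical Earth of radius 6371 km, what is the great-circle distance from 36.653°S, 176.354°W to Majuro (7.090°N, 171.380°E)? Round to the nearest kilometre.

5029 km

Δλ = 171.380 − -176.354 = 347.734°; wrapped into (−180°, 180°]: -12.266°.
Δφ = 7.090 − -36.653 = 43.743°.
a = sin²(Δφ/2) + cos φ₁ · cos φ₂ · sin²(Δλ/2) = 0.147863.
c = 2·atan2(√a, √(1−a)) = 0.78940 rad → d = 6371·c ≈ 5029.24 km.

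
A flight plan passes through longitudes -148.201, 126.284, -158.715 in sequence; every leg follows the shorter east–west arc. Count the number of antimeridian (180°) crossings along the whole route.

2

Leg 1: -148.201° → +126.284°, shortest Δλ = -85.515° (west) — crosses 180°.
Leg 2: +126.284° → -158.715°, shortest Δλ = 75.001° (east) — crosses 180°.
Total crossings: 2.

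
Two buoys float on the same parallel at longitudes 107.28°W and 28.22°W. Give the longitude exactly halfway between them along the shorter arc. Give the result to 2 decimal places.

Signed shortest Δλ from -107.28° to -28.22° is +79.06°.
Midpoint longitude = -107.28° + (+79.06°)/2 = -107.28° + 39.53° = -67.75°.

67.75°W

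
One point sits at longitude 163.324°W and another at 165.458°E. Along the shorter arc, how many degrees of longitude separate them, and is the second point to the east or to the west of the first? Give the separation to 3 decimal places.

Raw difference: 165.458 − -163.324 = 328.782°.
Normalise into (−180°, 180°]: 328.782° − 360° = -31.218°.
Negative ⇒ the second point lies to the west; separation 31.218°.

31.218° west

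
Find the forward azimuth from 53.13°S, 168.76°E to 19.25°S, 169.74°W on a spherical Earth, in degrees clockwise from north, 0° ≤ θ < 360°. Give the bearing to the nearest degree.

34°

Δλ = -169.74 − 168.76 = -338.50°; wrapped into (−180°, 180°]: 21.50°.
θ = atan2( sin Δλ · cos φ₂ , cos φ₁ · sin φ₂ − sin φ₁ · cos φ₂ · cos Δλ )
  = atan2(0.34601, 0.50490) = 34.423° → normalised to [0°, 360°): 34.423°.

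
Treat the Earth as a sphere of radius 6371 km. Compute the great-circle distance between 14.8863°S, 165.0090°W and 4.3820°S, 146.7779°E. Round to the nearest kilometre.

5400 km

Δλ = 146.7779 − -165.0090 = 311.7869°; wrapped into (−180°, 180°]: -48.2131°.
Δφ = -4.3820 − -14.8863 = 10.5043°.
a = sin²(Δφ/2) + cos φ₁ · cos φ₂ · sin²(Δλ/2) = 0.169128.
c = 2·atan2(√a, √(1−a)) = 0.84765 rad → d = 6371·c ≈ 5400.41 km.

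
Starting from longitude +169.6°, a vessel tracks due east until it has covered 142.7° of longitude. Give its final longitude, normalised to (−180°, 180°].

Start at +169.6°; shift +142.7° → +312.3°.
+312.3° lies outside (−180°, 180°]; subtract 360° → -47.7°.

-47.7°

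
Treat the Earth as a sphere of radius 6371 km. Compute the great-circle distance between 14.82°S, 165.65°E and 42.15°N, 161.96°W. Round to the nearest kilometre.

Δλ = -161.96 − 165.65 = -327.61°; wrapped into (−180°, 180°]: 32.39°.
Δφ = 42.15 − -14.82 = 56.97°.
a = sin²(Δφ/2) + cos φ₁ · cos φ₂ · sin²(Δλ/2) = 0.283215.
c = 2·atan2(√a, √(1−a)) = 1.12234 rad → d = 6371·c ≈ 7150.46 km.

7150 km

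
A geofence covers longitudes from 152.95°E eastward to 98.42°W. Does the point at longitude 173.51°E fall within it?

Band width going east from +152.95° to -98.42°: ((-98.42 − 152.95) mod 360) = 108.63°.
Offset of +173.51° east of the west edge: ((173.51 − 152.95) mod 360) = 20.56°.
20.56° ≤ 108.63° ⇒ inside.

Yes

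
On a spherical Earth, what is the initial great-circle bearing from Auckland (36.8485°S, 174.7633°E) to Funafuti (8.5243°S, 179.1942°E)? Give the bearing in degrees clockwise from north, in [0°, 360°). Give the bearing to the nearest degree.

9°

Δλ = 179.1942 − 174.7633 = 4.4309°.
θ = atan2( sin Δλ · cos φ₂ , cos φ₁ · sin φ₂ − sin φ₁ · cos φ₂ · cos Δλ )
  = atan2(0.07640, 0.47269) = 9.182° → normalised to [0°, 360°): 9.182°.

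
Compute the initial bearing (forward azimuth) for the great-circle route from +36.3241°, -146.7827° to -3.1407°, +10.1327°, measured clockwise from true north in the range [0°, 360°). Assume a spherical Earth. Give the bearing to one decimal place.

38.1°

Δλ = 10.1327 − -146.7827 = 156.9154°.
θ = atan2( sin Δλ · cos φ₂ , cos φ₁ · sin φ₂ − sin φ₁ · cos φ₂ · cos Δλ )
  = atan2(0.39150, 0.49996) = 38.063° → normalised to [0°, 360°): 38.063°.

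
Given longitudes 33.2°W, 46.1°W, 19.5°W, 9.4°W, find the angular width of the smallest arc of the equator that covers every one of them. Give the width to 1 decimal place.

36.7°

Sort the longitudes: -46.1°, -33.2°, -19.5°, -9.4°.
Eastward gaps between consecutive values (wrapping around): 12.9°, 13.7°, 10.1°, 323.3°.
Largest gap = 323.3° ⇒ minimal covering band is its complement: 360° − 323.3° = 36.7°.
Band runs from -46.1° eastward to -9.4°.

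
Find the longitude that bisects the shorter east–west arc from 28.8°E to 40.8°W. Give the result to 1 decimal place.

6.0°W

Signed shortest Δλ from +28.8° to -40.8° is -69.6°.
Midpoint longitude = +28.8° + (-69.6°)/2 = +28.8° − 34.8° = -6.0°.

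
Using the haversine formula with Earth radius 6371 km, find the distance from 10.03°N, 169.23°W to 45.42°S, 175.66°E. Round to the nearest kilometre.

6349 km

Δλ = 175.66 − -169.23 = 344.89°; wrapped into (−180°, 180°]: -15.11°.
Δφ = -45.42 − 10.03 = -55.45°.
a = sin²(Δφ/2) + cos φ₁ · cos φ₂ · sin²(Δλ/2) = 0.228385.
c = 2·atan2(√a, √(1−a)) = 0.99652 rad → d = 6371·c ≈ 6348.81 km.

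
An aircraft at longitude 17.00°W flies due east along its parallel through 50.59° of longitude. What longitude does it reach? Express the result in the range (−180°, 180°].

33.59°E

Start at -17.00°; shift +50.59° → +33.59°.
+33.59° already lies in (−180°, 180°].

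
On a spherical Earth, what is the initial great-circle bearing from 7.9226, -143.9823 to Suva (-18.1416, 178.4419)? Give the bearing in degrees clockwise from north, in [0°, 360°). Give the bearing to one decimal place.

Δλ = 178.4419 − -143.9823 = 322.4242°; wrapped into (−180°, 180°]: -37.5758°.
θ = atan2( sin Δλ · cos φ₂ , cos φ₁ · sin φ₂ − sin φ₁ · cos φ₂ · cos Δλ )
  = atan2(-0.57950, -0.41221) = -125.425° → normalised to [0°, 360°): 234.575°.

234.6°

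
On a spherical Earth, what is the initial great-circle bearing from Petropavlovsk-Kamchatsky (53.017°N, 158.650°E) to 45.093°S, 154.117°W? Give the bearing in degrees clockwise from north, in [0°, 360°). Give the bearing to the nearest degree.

147°

Δλ = -154.117 − 158.650 = -312.767°; wrapped into (−180°, 180°]: 47.233°.
θ = atan2( sin Δλ · cos φ₂ , cos φ₁ · sin φ₂ − sin φ₁ · cos φ₂ · cos Δλ )
  = atan2(0.51826, -0.80899) = 147.355° → normalised to [0°, 360°): 147.355°.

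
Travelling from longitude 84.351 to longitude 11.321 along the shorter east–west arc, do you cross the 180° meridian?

No

Signed shortest Δλ = ((11.321 − 84.351 + 180) mod 360) − 180 = -73.03°.
Going west by 73.03° from +84.351° reaches +11.321° without touching 180°.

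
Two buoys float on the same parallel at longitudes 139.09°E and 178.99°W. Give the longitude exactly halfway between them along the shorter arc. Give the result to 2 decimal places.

Signed shortest Δλ from +139.09° to -178.99° is +41.92°.
Midpoint longitude = +139.09° + (+41.92°)/2 = +139.09° + 20.96° = +160.05°.
(The naïve average (+139.09 + -178.99)/2 = -19.95° is on the wrong side of the globe.)

160.05°E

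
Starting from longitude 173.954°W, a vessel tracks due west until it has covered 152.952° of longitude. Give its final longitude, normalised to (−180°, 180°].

33.094°E

Start at -173.954°; shift −152.952° → -326.906°.
-326.906° lies outside (−180°, 180°]; add 360° → +33.094°.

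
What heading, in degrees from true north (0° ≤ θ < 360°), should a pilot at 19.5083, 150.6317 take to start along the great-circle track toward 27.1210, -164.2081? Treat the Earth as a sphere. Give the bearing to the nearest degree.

71°

Δλ = -164.2081 − 150.6317 = -314.8398°; wrapped into (−180°, 180°]: 45.1602°.
θ = atan2( sin Δλ · cos φ₂ , cos φ₁ · sin φ₂ − sin φ₁ · cos φ₂ · cos Δλ )
  = atan2(0.63111, 0.22012) = 70.772° → normalised to [0°, 360°): 70.772°.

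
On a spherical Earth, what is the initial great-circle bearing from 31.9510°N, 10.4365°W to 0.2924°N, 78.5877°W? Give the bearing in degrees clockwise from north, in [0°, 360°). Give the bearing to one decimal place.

258.3°

Δλ = -78.5877 − -10.4365 = -68.1512°.
θ = atan2( sin Δλ · cos φ₂ , cos φ₁ · sin φ₂ − sin φ₁ · cos φ₂ · cos Δλ )
  = atan2(-0.92816, -0.19261) = -101.724° → normalised to [0°, 360°): 258.276°.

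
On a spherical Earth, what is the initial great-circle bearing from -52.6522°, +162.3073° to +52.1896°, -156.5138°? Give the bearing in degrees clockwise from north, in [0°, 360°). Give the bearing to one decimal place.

25.5°

Δλ = -156.5138 − 162.3073 = -318.8211°; wrapped into (−180°, 180°]: 41.1789°.
θ = atan2( sin Δλ · cos φ₂ , cos φ₁ · sin φ₂ − sin φ₁ · cos φ₂ · cos Δλ )
  = atan2(0.40364, 0.84609) = 25.504° → normalised to [0°, 360°): 25.504°.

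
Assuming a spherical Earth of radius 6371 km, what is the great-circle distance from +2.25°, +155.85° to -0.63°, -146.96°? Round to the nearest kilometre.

Δλ = -146.96 − 155.85 = -302.81°; wrapped into (−180°, 180°]: 57.19°.
Δφ = -0.63 − 2.25 = -2.88°.
a = sin²(Δφ/2) + cos φ₁ · cos φ₂ · sin²(Δλ/2) = 0.229514.
c = 2·atan2(√a, √(1−a)) = 0.99920 rad → d = 6371·c ≈ 6365.92 km.

6366 km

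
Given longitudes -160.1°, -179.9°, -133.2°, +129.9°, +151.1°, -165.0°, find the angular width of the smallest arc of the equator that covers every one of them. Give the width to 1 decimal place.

Sort the longitudes: -179.9°, -165.0°, -160.1°, -133.2°, +129.9°, +151.1°.
Eastward gaps between consecutive values (wrapping around): 14.9°, 4.9°, 26.9°, 263.1°, 21.2°, 29.0°.
Largest gap = 263.1° ⇒ minimal covering band is its complement: 360° − 263.1° = 96.9°.
Band runs from +129.9° eastward to -133.2°, crossing the antimeridian.

96.9°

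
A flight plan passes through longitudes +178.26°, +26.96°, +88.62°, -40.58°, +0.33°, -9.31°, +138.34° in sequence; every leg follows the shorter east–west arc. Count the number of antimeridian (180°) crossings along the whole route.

0

Leg 1: +178.26° → +26.96°, shortest Δλ = -151.3° (west) — does not cross 180°.
Leg 2: +26.96° → +88.62°, shortest Δλ = 61.66° (east) — does not cross 180°.
Leg 3: +88.62° → -40.58°, shortest Δλ = -129.2° (west) — does not cross 180°.
Leg 4: -40.58° → +0.33°, shortest Δλ = 40.91° (east) — does not cross 180°.
Leg 5: +0.33° → -9.31°, shortest Δλ = -9.64° (west) — does not cross 180°.
Leg 6: -9.31° → +138.34°, shortest Δλ = 147.65° (east) — does not cross 180°.
Total crossings: 0.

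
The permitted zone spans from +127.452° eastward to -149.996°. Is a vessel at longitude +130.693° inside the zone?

Yes

Band width going east from +127.452° to -149.996°: ((-149.996 − 127.452) mod 360) = 82.552°.
Offset of +130.693° east of the west edge: ((130.693 − 127.452) mod 360) = 3.241°.
3.241° ≤ 82.552° ⇒ inside.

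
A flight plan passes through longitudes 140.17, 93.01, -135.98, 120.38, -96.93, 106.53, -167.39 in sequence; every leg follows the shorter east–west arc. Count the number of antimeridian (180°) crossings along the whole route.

5

Leg 1: +140.17° → +93.01°, shortest Δλ = -47.16° (west) — does not cross 180°.
Leg 2: +93.01° → -135.98°, shortest Δλ = 131.01° (east) — crosses 180°.
Leg 3: -135.98° → +120.38°, shortest Δλ = -103.64° (west) — crosses 180°.
Leg 4: +120.38° → -96.93°, shortest Δλ = 142.69° (east) — crosses 180°.
Leg 5: -96.93° → +106.53°, shortest Δλ = -156.54° (west) — crosses 180°.
Leg 6: +106.53° → -167.39°, shortest Δλ = 86.08° (east) — crosses 180°.
Total crossings: 5.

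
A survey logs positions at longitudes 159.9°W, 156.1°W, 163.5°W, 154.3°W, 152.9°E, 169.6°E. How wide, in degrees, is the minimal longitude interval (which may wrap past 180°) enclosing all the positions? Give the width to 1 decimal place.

52.8°

Sort the longitudes: -163.5°, -159.9°, -156.1°, -154.3°, +152.9°, +169.6°.
Eastward gaps between consecutive values (wrapping around): 3.6°, 3.8°, 1.8°, 307.2°, 16.7°, 26.9°.
Largest gap = 307.2° ⇒ minimal covering band is its complement: 360° − 307.2° = 52.8°.
Band runs from +152.9° eastward to -154.3°, crossing the antimeridian.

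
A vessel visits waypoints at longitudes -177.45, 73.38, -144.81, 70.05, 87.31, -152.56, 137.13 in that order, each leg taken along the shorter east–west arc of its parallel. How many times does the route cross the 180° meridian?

Leg 1: -177.45° → +73.38°, shortest Δλ = -109.17° (west) — crosses 180°.
Leg 2: +73.38° → -144.81°, shortest Δλ = 141.81° (east) — crosses 180°.
Leg 3: -144.81° → +70.05°, shortest Δλ = -145.14° (west) — crosses 180°.
Leg 4: +70.05° → +87.31°, shortest Δλ = 17.26° (east) — does not cross 180°.
Leg 5: +87.31° → -152.56°, shortest Δλ = 120.13° (east) — crosses 180°.
Leg 6: -152.56° → +137.13°, shortest Δλ = -70.31° (west) — crosses 180°.
Total crossings: 5.

5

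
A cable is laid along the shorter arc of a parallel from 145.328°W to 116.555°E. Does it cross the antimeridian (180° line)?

Yes

Naïve |116.555 − -145.328| = 261.883° > 180°, so the shorter arc goes the other way round — across 180°.
Signed shortest Δλ = ((116.555 − -145.328 + 180) mod 360) − 180 = -98.117°.
Going west by 98.117° from -145.328° passes through 180° before reaching +116.555°.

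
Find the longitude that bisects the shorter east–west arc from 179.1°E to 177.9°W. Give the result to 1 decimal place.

179.4°W

Signed shortest Δλ from +179.1° to -177.9° is +3.0°.
Midpoint longitude = +179.1° + (+3.0°)/2 = +179.1° + 1.5° = +180.6°.
Normalise into (−180°, 180°]: -179.4°.
(The naïve average (+179.1 + -177.9)/2 = 0.6° is on the wrong side of the globe.)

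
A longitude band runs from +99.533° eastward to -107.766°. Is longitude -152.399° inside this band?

Band width going east from +99.533° to -107.766°: ((-107.766 − 99.533) mod 360) = 152.701°.
Offset of -152.399° east of the west edge: ((-152.399 − 99.533) mod 360) = 108.068°.
108.068° ≤ 152.701° ⇒ inside.

Yes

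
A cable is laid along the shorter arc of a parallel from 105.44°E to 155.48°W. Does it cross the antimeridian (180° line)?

Yes

Naïve |-155.48 − 105.44| = 260.92° > 180°, so the shorter arc goes the other way round — across 180°.
Signed shortest Δλ = ((-155.48 − 105.44 + 180) mod 360) − 180 = 99.08°.
Going east by 99.08° from +105.44° passes through 180° before reaching -155.48°.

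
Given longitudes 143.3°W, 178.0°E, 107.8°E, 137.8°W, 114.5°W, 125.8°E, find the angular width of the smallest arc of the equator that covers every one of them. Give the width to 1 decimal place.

137.7°

Sort the longitudes: -143.3°, -137.8°, -114.5°, +107.8°, +125.8°, +178.0°.
Eastward gaps between consecutive values (wrapping around): 5.5°, 23.3°, 222.3°, 18.0°, 52.2°, 38.7°.
Largest gap = 222.3° ⇒ minimal covering band is its complement: 360° − 222.3° = 137.7°.
Band runs from +107.8° eastward to -114.5°, crossing the antimeridian.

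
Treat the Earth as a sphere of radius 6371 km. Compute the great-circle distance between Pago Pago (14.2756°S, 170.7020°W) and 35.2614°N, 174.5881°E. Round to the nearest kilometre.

Δλ = 174.5881 − -170.7020 = 345.2901°; wrapped into (−180°, 180°]: -14.7099°.
Δφ = 35.2614 − -14.2756 = 49.5370°.
a = sin²(Δφ/2) + cos φ₁ · cos φ₂ · sin²(Δλ/2) = 0.188490.
c = 2·atan2(√a, √(1−a)) = 0.89820 rad → d = 6371·c ≈ 5722.42 km.

5722 km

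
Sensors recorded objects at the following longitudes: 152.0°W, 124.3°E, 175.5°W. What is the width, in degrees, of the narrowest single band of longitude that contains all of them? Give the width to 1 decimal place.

Sort the longitudes: -175.5°, -152.0°, +124.3°.
Eastward gaps between consecutive values (wrapping around): 23.5°, 276.3°, 60.2°.
Largest gap = 276.3° ⇒ minimal covering band is its complement: 360° − 276.3° = 83.7°.
Band runs from +124.3° eastward to -152.0°, crossing the antimeridian.

83.7°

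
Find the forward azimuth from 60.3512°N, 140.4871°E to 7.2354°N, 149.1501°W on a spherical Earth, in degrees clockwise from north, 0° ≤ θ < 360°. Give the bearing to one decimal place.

103.7°

Δλ = -149.1501 − 140.4871 = -289.6372°; wrapped into (−180°, 180°]: 70.3628°.
θ = atan2( sin Δλ · cos φ₂ , cos φ₁ · sin φ₂ − sin φ₁ · cos φ₂ · cos Δλ )
  = atan2(0.93434, -0.22743) = 103.681° → normalised to [0°, 360°): 103.681°.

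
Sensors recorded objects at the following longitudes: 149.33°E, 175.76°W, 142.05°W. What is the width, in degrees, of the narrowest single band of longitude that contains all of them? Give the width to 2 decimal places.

68.62°

Sort the longitudes: -175.76°, -142.05°, +149.33°.
Eastward gaps between consecutive values (wrapping around): 33.71°, 291.38°, 34.91°.
Largest gap = 291.38° ⇒ minimal covering band is its complement: 360° − 291.38° = 68.62°.
Band runs from +149.33° eastward to -142.05°, crossing the antimeridian.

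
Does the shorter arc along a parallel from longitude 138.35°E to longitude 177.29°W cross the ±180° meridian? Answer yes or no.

Yes

Naïve |-177.29 − 138.35| = 315.64° > 180°, so the shorter arc goes the other way round — across 180°.
Signed shortest Δλ = ((-177.29 − 138.35 + 180) mod 360) − 180 = 44.36°.
Going east by 44.36° from +138.35° passes through 180° before reaching -177.29°.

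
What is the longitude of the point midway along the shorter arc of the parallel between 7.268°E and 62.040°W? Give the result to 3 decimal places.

27.386°W

Signed shortest Δλ from +7.268° to -62.040° is -69.308°.
Midpoint longitude = +7.268° + (-69.308°)/2 = +7.268° − 34.654° = -27.386°.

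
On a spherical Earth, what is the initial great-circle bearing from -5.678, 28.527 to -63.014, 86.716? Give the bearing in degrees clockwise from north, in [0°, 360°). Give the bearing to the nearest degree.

156°

Δλ = 86.716 − 28.527 = 58.189°.
θ = atan2( sin Δλ · cos φ₂ , cos φ₁ · sin φ₂ − sin φ₁ · cos φ₂ · cos Δλ )
  = atan2(0.38561, -0.86308) = 155.926° → normalised to [0°, 360°): 155.926°.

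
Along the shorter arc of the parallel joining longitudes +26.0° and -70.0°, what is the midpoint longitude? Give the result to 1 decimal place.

Signed shortest Δλ from +26.0° to -70.0° is -96.0°.
Midpoint longitude = +26.0° + (-96.0°)/2 = +26.0° − 48.0° = -22.0°.

-22.0°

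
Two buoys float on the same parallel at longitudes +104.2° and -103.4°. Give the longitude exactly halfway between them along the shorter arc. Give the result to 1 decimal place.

-179.6°

Signed shortest Δλ from +104.2° to -103.4° is +152.4°.
Midpoint longitude = +104.2° + (+152.4°)/2 = +104.2° + 76.2° = +180.4°.
Normalise into (−180°, 180°]: -179.6°.
(The naïve average (+104.2 + -103.4)/2 = 0.4° is on the wrong side of the globe.)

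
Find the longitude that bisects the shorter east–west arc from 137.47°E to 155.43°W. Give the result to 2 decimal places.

171.02°E

Signed shortest Δλ from +137.47° to -155.43° is +67.10°.
Midpoint longitude = +137.47° + (+67.10°)/2 = +137.47° + 33.55° = +171.02°.
(The naïve average (+137.47 + -155.43)/2 = -8.98° is on the wrong side of the globe.)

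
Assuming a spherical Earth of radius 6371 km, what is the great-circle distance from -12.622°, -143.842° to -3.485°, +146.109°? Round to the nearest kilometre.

7759 km

Δλ = 146.109 − -143.842 = 289.951°; wrapped into (−180°, 180°]: -70.049°.
Δφ = -3.485 − -12.622 = 9.137°.
a = sin²(Δφ/2) + cos φ₁ · cos φ₂ · sin²(Δλ/2) = 0.327181.
c = 2·atan2(√a, √(1−a)) = 1.21788 rad → d = 6371·c ≈ 7759.10 km.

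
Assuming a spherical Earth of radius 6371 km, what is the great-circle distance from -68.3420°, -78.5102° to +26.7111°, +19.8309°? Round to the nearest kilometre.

Δλ = 19.8309 − -78.5102 = 98.3411°.
Δφ = 26.7111 − -68.3420 = 95.0531°.
a = sin²(Δφ/2) + cos φ₁ · cos φ₂ · sin²(Δλ/2) = 0.732792.
c = 2·atan2(√a, √(1−a)) = 2.05509 rad → d = 6371·c ≈ 13092.99 km.

13093 km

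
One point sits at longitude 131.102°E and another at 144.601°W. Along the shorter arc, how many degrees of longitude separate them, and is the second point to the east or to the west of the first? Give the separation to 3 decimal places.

84.297° east

Raw difference: -144.601 − 131.102 = -275.703°.
Normalise into (−180°, 180°]: -275.703° + 360° = 84.297°.
Positive ⇒ the second point lies to the east; separation 84.297°.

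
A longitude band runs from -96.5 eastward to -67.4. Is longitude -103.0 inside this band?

No

Band width going east from -96.5° to -67.4°: ((-67.4 − -96.5) mod 360) = 29.1°.
Offset of -103.0° east of the west edge: ((-103.0 − -96.5) mod 360) = 353.5°.
353.5° > 29.1° ⇒ outside.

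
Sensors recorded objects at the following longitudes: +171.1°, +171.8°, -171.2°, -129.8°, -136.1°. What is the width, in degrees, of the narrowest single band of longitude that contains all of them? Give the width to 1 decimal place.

Sort the longitudes: -171.2°, -136.1°, -129.8°, +171.1°, +171.8°.
Eastward gaps between consecutive values (wrapping around): 35.1°, 6.3°, 300.9°, 0.7°, 17.0°.
Largest gap = 300.9° ⇒ minimal covering band is its complement: 360° − 300.9° = 59.1°.
Band runs from +171.1° eastward to -129.8°, crossing the antimeridian.

59.1°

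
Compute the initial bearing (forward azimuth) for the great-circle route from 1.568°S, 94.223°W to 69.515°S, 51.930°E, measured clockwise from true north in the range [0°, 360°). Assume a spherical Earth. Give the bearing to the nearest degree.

168°

Δλ = 51.930 − -94.223 = 146.153°.
θ = atan2( sin Δλ · cos φ₂ , cos φ₁ · sin φ₂ − sin φ₁ · cos φ₂ · cos Δλ )
  = atan2(0.19492, -0.94437) = 168.338° → normalised to [0°, 360°): 168.338°.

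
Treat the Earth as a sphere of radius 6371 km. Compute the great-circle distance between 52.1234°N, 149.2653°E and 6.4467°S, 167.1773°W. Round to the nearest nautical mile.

4161 nmi

Δλ = -167.1773 − 149.2653 = -316.4426°; wrapped into (−180°, 180°]: 43.5574°.
Δφ = -6.4467 − 52.1234 = -58.5701°.
a = sin²(Δφ/2) + cos φ₁ · cos φ₂ · sin²(Δλ/2) = 0.323255.
c = 2·atan2(√a, √(1−a)) = 1.20950 rad → d = 6371·c ≈ 7705.70 km ≈ 4160.75 nmi.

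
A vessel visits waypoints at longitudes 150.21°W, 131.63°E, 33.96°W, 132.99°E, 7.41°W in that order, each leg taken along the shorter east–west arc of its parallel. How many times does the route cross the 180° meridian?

Leg 1: -150.21° → +131.63°, shortest Δλ = -78.16° (west) — crosses 180°.
Leg 2: +131.63° → -33.96°, shortest Δλ = -165.59° (west) — does not cross 180°.
Leg 3: -33.96° → +132.99°, shortest Δλ = 166.95° (east) — does not cross 180°.
Leg 4: +132.99° → -7.41°, shortest Δλ = -140.4° (west) — does not cross 180°.
Total crossings: 1.

1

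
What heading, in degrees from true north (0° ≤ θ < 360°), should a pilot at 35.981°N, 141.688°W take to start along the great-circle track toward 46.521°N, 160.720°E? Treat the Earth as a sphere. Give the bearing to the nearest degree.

Δλ = 160.720 − -141.688 = 302.408°; wrapped into (−180°, 180°]: -57.592°.
θ = atan2( sin Δλ · cos φ₂ , cos φ₁ · sin φ₂ − sin φ₁ · cos φ₂ · cos Δλ )
  = atan2(-0.58092, 0.37052) = -57.469° → normalised to [0°, 360°): 302.531°.

303°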